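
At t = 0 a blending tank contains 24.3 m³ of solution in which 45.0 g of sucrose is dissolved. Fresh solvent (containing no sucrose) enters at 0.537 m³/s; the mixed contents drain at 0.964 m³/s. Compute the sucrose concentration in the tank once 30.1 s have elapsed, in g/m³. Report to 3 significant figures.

Let m(t) be the amount of sucrose. Volume: V(t) = V₀ + (Q_in − Q_out) t = 24.3 − 0.42700 t; V(30.1) = 11.447 m³.
Species balance (pure solvent in): dm/dt = −Q_out · m/V(t).
Separate: dm/m = −Q_out dt/V(t) ⇒ ln(m/m₀) = −(Q_out/(Q_in−Q_out)) ln(V/V₀).
m = m₀ (V₀/V)^(Q_out/(Q_in−Q_out)) = 45.0 × (24.3/11.447)^(-2.2576) = 8.2261 g.
C = m/V = 8.2261/11.447 = 0.71860 g/m³.

0.719 g/m³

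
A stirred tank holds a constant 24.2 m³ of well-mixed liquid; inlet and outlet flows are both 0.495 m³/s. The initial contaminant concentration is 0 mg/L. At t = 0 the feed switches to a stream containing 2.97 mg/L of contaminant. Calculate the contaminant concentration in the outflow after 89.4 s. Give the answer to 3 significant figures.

2.49 mg/L

Accumulation = in − out for the solute gives V dC/dt = Q(C_in − C).
So dC/dt = (C_in − C)/τ with τ = V/Q = 24.2/0.495 = 48.889 s.
Solution: C(t) = C_in + (C₀ − C_in) e^(−t/τ).
C(89.4) = 2.97 + (0 − 2.97)·e^(−89.4/48.889) = 2.97 + (-2.9700)·0.16063 = 2.4929 mg/L.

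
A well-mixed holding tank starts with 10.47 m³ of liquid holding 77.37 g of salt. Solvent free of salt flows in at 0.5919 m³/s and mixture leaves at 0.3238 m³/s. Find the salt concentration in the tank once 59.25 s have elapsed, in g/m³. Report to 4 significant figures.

Total volume: dV/dt = Q_in − Q_out = 0.268100 m³/s, so V(t) = 10.47 + 0.268100 t and V(59.25) = 26.3549 m³.
Species balance (pure solvent in): dm/dt = −Q_out · m/V(t).
Separate: dm/m = −Q_out dt/V(t) ⇒ ln(m/m₀) = −(Q_out/(Q_in−Q_out)) ln(V/V₀).
m = m₀ (V₀/V)^(Q_out/(Q_in−Q_out)) = 77.37 × (10.47/26.3549)^(1.20776) = 25.3725 g.
C = m/V = 25.3725/26.3549 = 0.962725 g/m³.

0.9627 g/m³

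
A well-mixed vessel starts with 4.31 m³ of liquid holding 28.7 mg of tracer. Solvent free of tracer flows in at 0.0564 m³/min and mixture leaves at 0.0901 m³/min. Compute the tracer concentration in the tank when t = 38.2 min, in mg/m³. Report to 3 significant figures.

Let m(t) be the amount of tracer. Volume: V(t) = V₀ + (Q_in − Q_out) t = 4.31 − 0.033700 t; V(38.2) = 3.0227 m³.
Species balance (pure solvent in): dm/dt = −Q_out · m/V(t).
dm/m = −Q_out dt/(V₀ − 0.033700 t); integrating gives ln(m/m₀) = −(Q_out/(Q_in−Q_out)) ln(V/V₀).
m = m₀ (V₀/V)^(Q_out/(Q_in−Q_out)) = 28.7 × (4.31/3.0227)^(-2.6736) = 11.115 mg.
C = m/V = 11.115/3.0227 = 3.6773 mg/m³.

3.68 mg/m³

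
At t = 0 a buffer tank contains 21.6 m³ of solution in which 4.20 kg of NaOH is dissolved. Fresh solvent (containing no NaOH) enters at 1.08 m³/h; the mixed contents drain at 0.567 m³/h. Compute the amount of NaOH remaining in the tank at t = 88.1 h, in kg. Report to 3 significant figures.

1.21 kg

Let m(t) be the amount of NaOH. Volume: V(t) = V₀ + (Q_in − Q_out) t = 21.6 + 0.51300 t; V(88.1) = 66.795 m³.
Species balance (pure solvent in): dm/dt = −Q_out · m/V(t).
dm/m = −Q_out dt/(V₀ + 0.51300 t); integrating gives ln(m/m₀) = −(Q_out/(Q_in−Q_out)) ln(V/V₀).
m = m₀ (V₀/V)^(Q_out/(Q_in−Q_out)) = 4.20 × (21.6/66.795)^(1.1053) = 1.2060 kg.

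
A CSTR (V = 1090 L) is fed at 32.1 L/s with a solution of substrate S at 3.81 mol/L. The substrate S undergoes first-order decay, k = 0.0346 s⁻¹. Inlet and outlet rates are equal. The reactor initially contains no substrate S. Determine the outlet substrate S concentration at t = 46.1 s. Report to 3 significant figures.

Accumulation = in − out − consumed: V dC/dt = Q C_in − Q C − k V C.
This is linear with rate a = Q/V + k = 0.064050 s⁻¹.
C_ss = Q C_in/(Q + kV) = 1.7518 mol/L; C(t) = C_ss + (C₀ − C_ss) e^(−a t).
C(46.1) = 1.7518 + (-1.7518)·e^(−0.064050·46.1) = 1.7518 + (-1.7518)·0.052199 = 1.6604 mol/L.

1.66 mol/L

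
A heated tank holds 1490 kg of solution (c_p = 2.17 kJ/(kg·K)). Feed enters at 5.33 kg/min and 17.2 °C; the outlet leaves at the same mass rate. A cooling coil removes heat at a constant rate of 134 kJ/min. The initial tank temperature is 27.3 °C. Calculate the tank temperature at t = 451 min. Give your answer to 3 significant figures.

9.93 °C

Heat balance on the well-mixed liquid: M c_p dT/dt = ṁ c_p (T_in − T) − 134.
Rearrange: dT/dt = (T_ss − T)/τ with τ = M/ṁ = 279.55 min and T_ss = T_in − Q̇/(ṁ c_p) = 5.6144 °C.
Integrating: T(t) = T_ss + (T₀ − T_ss) e^(−t/τ).
T(451) = 5.6144 + (21.686)·e^(−451/279.55) = 5.6144 + (21.686)·0.19923 = 9.9348 °C.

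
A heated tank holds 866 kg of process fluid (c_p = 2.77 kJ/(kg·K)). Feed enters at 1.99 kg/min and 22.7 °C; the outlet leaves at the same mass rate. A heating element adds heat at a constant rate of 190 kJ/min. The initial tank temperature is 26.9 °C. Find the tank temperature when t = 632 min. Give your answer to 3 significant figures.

M c_p dT/dt = ṁ c_p (T_in − T) + Q̇.
τ = M/ṁ = 435.18 min; T_ss = T_in + Q̇/(ṁ c_p) = 22.7 + 190/(1.99·2.77) = 57.168 °C.
T approaches T_ss exponentially: T(t) = T_ss + (T₀ − T_ss) e^(−t/τ).
T(632) = 57.168 + (-30.268)·e^(−632/435.18) = 57.168 + (-30.268)·0.23403 = 50.085 °C.

50.1 °C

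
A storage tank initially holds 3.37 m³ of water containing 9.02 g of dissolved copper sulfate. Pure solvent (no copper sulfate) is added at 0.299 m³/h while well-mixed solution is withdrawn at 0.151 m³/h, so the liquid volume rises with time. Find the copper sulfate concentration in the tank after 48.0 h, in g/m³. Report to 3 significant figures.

0.271 g/m³

Total volume: dV/dt = Q_in − Q_out = 0.14800 m³/h, so V(t) = 3.37 + 0.14800 t and V(48.0) = 10.474 m³.
Solute balance: dm/dt = 0 − Q_out C = −Q_out m/V(t).
Separate: dm/m = −Q_out dt/V(t) ⇒ ln(m/m₀) = −(Q_out/(Q_in−Q_out)) ln(V/V₀).
m = m₀ (V₀/V)^(Q_out/(Q_in−Q_out)) = 9.02 × (3.37/10.474)^(1.0203) = 2.8362 g.
C = m/V = 2.8362/10.474 = 0.27079 g/m³.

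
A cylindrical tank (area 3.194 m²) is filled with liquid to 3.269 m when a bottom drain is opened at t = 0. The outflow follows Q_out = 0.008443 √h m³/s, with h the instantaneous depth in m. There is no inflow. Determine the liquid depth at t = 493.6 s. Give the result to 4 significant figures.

1.336 m

Mass balance (ρ constant): A dh/dt = −0.008443 √h.
∫ h^(−1/2) dh = −(0.008443/A) ∫ dt, giving 2√h = 2√h₀ − (0.008443/A) t.
√h = √3.269 − 0.008443·493.6/(2·3.194) = 1.80804 − 0.652390 = 1.15565.
h = 1.15565² = 1.33552 m.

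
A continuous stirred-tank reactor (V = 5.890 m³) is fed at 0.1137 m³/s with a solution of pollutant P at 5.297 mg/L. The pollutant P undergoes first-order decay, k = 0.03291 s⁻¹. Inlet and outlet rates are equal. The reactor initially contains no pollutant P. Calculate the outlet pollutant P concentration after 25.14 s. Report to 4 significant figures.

1.431 mg/L

Accumulation = in − out − consumed: V dC/dt = Q C_in − Q C − k V C.
dC/dt = (Q/V) C_in − (Q/V + k) C; effective rate a = Q/V + k = 0.0193039 + 0.03291 = 0.0522139 s⁻¹.
C_ss = Q C_in/(Q + kV) = 1.95834 mg/L; C(t) = C_ss + (C₀ − C_ss) e^(−a t).
C(25.14) = 1.95834 + (-1.95834)·e^(−0.0522139·25.14) = 1.95834 + (-1.95834)·0.269104 = 1.43135 mg/L.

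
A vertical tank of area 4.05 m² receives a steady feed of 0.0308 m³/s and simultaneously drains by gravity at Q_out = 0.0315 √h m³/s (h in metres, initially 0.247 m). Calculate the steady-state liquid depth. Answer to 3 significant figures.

A dh/dt = Q_in − 0.0315 √h. Steady state requires inflow = outflow:
Q_in = 0.0315 √h_ss ⇒ √h_ss = 0.0308/0.0315 = 0.97778.
h_ss = 0.97778² = 0.95605 m. (Since h₀ = 0.247 m < h_ss, the level will rise toward this value.)

0.956 m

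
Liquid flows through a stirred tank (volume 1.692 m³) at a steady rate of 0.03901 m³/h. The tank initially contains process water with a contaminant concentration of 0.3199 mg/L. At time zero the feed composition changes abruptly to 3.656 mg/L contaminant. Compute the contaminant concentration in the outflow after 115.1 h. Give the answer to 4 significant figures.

3.421 mg/L

Species balance on the tank: V dC/dt = Q(C_in − C).
Time constant τ = V/Q = 1.692/0.03901 = 43.3735 h.
Solution: C(t) = C_in + (C₀ − C_in) e^(−t/τ).
C(115.1) = 3.656 + (0.3199 − 3.656)·e^(−115.1/43.3735) = 3.656 + (-3.33610)·0.0703907 = 3.42117 mg/L.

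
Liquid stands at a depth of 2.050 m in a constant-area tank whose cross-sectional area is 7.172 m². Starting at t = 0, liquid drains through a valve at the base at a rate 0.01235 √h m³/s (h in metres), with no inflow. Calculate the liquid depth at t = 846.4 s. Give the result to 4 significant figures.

0.4943 m

Mass balance (ρ constant): A dh/dt = −0.01235 √h.
This is separable: 2 d(√h)/dt = −0.01235/A, so √h = √h₀ − (0.01235/(2A)) t.
√h = √2.050 − 0.01235·846.4/(2·7.172) = 1.43178 − 0.728740 = 0.703043.
h = 0.703043² = 0.494269 m.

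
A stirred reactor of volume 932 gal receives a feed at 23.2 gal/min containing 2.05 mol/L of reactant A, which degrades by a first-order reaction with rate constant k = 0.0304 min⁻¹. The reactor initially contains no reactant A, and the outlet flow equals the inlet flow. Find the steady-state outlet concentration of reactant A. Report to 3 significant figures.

0.923 mol/L

Species balance: V dC/dt = Q C_in − Q C − k V C.
At steady state: 0 = Q C_in − (Q + kV) C_ss, so C_ss = Q C_in/(Q + kV).
C_ss = 23.2·2.05/(23.2 + 0.0304·932) = 47.560/51.533 = 0.92291 mol/L.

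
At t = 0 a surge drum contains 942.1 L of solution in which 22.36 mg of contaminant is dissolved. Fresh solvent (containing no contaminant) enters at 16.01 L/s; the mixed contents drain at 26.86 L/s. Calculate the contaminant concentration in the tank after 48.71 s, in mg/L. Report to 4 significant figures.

Let m(t) be the amount of contaminant. Volume: V(t) = V₀ + (Q_in − Q_out) t = 942.1 − 10.8500 t; V(48.71) = 413.597 L.
No contaminant enters, so dm/dt = −Q_out · (m/V).
dm/m = −Q_out dt/(V₀ − 10.8500 t); integrating gives ln(m/m₀) = −(Q_out/(Q_in−Q_out)) ln(V/V₀).
m = m₀ (V₀/V)^(Q_out/(Q_in−Q_out)) = 22.36 × (942.1/413.597)^(-2.47558) = 2.91342 mg.
C = m/V = 2.91342/413.597 = 0.00704412 mg/L.

0.007044 mg/L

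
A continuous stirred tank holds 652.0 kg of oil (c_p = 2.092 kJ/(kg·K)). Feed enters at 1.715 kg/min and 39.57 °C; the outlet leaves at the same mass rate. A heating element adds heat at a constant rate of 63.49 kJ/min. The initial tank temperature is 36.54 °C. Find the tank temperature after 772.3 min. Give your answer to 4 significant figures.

54.55 °C

M c_p dT/dt = ṁ c_p (T_in − T) + Q̇.
τ = M/ṁ = 380.175 min; T_ss = T_in + Q̇/(ṁ c_p) = 39.57 + 63.49/(1.715·2.092) = 57.2662 °C.
T approaches T_ss exponentially: T(t) = T_ss + (T₀ − T_ss) e^(−t/τ).
T(772.3) = 57.2662 + (-20.7262)·e^(−772.3/380.175) = 57.2662 + (-20.7262)·0.131147 = 54.5480 °C.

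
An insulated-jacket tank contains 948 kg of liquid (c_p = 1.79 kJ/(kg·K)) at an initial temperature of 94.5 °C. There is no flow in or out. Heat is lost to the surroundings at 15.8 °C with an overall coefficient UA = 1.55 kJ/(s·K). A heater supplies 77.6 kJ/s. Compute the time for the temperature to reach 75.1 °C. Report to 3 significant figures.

1240 s

Lumped-capacitance energy balance: M c_p dT/dt = UA(T_amb − T) + Q̇.
τ = M c_p/UA = 1094.8 s; T_ss = T_amb + Q̇/UA = 15.8 + 77.6/1.55 = 65.865 °C.
T(t) = T_ss + (T₀ − T_ss)e^(−t/τ); set T = 75.1:
t = −τ ln[(T − T_ss)/(T₀ − T_ss)] = −1094.8 · ln(0.32252) = 1238.9 s.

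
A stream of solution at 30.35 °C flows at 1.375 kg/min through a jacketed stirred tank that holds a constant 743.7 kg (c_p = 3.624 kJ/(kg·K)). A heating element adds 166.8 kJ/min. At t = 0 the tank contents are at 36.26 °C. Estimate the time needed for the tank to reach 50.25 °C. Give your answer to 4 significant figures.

Heat balance on the well-mixed liquid: M c_p dT/dt = ṁ c_p (T_in − T) + 166.8.
τ = M/ṁ = 540.873 min; T_ss = T_in + Q̇/(ṁ c_p) = 63.8238 °C.
T(t) = T_ss + (T₀ − T_ss) e^(−t/τ). Set T = 50.25:
e^(−t/τ) = (50.25 − 63.8238)/(36.26 − 63.8238) = 0.492450
t = −540.873 · ln(0.492450) = 383.133 min.

383.1 min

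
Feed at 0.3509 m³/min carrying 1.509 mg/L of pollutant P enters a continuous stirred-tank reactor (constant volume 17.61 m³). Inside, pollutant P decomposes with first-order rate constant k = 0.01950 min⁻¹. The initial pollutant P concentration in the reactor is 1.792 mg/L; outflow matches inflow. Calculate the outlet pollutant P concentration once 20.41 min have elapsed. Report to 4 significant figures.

Species balance: V dC/dt = Q C_in − Q C − k V C.
This is linear with rate a = Q/V + k = 0.0394262 min⁻¹.
C_ss = Q C_in/(Q + kV) = 0.762656 mg/L; C(t) = C_ss + (C₀ − C_ss) e^(−a t).
C(20.41) = 0.762656 + (1.02934)·e^(−0.0394262·20.41) = 0.762656 + (1.02934)·0.447227 = 1.22301 mg/L.

1.223 mg/L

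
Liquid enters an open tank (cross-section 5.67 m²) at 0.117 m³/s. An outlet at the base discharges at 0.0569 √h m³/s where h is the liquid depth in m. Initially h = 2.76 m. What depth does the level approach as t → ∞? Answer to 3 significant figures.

4.23 m

A dh/dt = Q_in − 0.0569 √h. Steady state requires inflow = outflow:
Q_in = 0.0569 √h_ss ⇒ √h_ss = 0.117/0.0569 = 2.0562.
h_ss = 2.0562² = 4.2281 m. (Since h₀ = 2.76 m < h_ss, the level will rise toward this value.)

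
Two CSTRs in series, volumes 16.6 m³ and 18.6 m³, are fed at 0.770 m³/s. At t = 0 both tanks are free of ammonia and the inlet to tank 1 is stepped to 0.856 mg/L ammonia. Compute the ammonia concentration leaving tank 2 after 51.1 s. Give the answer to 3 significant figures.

0.560 mg/L

Species balance on tank i: dCᵢ/dt = (Cᵢ₋₁ − Cᵢ)/τᵢ with τᵢ = Vᵢ/Q.
τ₁ = 16.6/0.770 = 21.558 s; τ₂ = 18.6/0.770 = 24.156 s.
Solving the cascade with C₁(0)=C₂(0)=0 gives C₂(t) = C_in[1 − (τ₁ e^(−t/τ₁) − τ₂ e^(−t/τ₂))/(τ₁ − τ₂)].
At t = 51.1: e^(−t/τ₁) = 0.093453, e^(−t/τ₂) = 0.12058.
C₂ = 0.856·[1 − (21.558·0.093453 − 24.156·0.12058)/(-2.5974)] = 0.856·0.65425 = 0.56004 mg/L.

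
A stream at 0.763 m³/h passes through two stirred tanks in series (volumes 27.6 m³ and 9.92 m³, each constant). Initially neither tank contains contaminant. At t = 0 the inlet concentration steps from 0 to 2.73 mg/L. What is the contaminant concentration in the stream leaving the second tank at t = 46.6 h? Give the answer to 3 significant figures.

1.60 mg/L

Species balance on tank i: dCᵢ/dt = (Cᵢ₋₁ − Cᵢ)/τᵢ with τᵢ = Vᵢ/Q.
τ₁ = 27.6/0.763 = 36.173 h; τ₂ = 9.92/0.763 = 13.001 h.
Tank 1: C₁ = C_in(1 − e^(−t/τ₁)). Tank 2 (τ₁ ≠ τ₂): C₂ = C_in[1 − (τ₁ e^(−t/τ₁) − τ₂ e^(−t/τ₂))/(τ₁ − τ₂)].
At t = 46.6: e^(−t/τ₁) = 0.27575, e^(−t/τ₂) = 0.027757.
C₂ = 2.73·[1 − (36.173·0.27575 − 13.001·0.027757)/(23.172)] = 2.73·0.58510 = 1.5973 mg/L.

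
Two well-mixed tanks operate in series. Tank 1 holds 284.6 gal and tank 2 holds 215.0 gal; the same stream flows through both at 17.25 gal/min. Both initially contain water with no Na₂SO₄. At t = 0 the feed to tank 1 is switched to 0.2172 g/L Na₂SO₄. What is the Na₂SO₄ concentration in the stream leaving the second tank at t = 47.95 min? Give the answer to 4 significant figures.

0.1830 g/L

Time constants: τᵢ = Vᵢ/Q for each well-mixed tank.
τ₁ = 284.6/17.25 = 16.4986 min; τ₂ = 215.0/17.25 = 12.4638 min.
Solving the cascade with C₁(0)=C₂(0)=0 gives C₂(t) = C_in[1 − (τ₁ e^(−t/τ₁) − τ₂ e^(−t/τ₂))/(τ₁ − τ₂)].
At t = 47.95: e^(−t/τ₁) = 0.0546768, e^(−t/τ₂) = 0.0213404.
C₂ = 0.2172·[1 − (16.4986·0.0546768 − 12.4638·0.0213404)/(4.03478)] = 0.2172·0.842345 = 0.182957 g/L.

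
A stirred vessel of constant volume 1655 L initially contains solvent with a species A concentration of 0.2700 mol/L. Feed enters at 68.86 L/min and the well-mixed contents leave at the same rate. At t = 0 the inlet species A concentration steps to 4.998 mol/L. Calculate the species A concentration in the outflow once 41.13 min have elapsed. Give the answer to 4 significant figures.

Unsteady species balance (constant V, well mixed): V dC/dt = Q(C_in − C).
Time constant τ = V/Q = 1655/68.86 = 24.0343 min.
Solution: C(t) = C_in + (C₀ − C_in) e^(−t/τ).
C(41.13) = 4.998 + (0.2700 − 4.998)·e^(−41.13/24.0343) = 4.998 + (-4.72800)·0.180630 = 4.14398 mol/L.

4.144 mol/L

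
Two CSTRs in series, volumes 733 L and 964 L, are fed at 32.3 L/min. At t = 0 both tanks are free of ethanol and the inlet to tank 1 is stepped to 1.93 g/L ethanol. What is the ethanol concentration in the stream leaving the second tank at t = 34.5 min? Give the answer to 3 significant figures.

0.734 g/L

Species balance on tank i: dCᵢ/dt = (Cᵢ₋₁ − Cᵢ)/τᵢ with τᵢ = Vᵢ/Q.
τ₁ = 733/32.3 = 22.693 min; τ₂ = 964/32.3 = 29.845 min.
Tank 1: C₁ = C_in(1 − e^(−t/τ₁)). Tank 2 (τ₁ ≠ τ₂): C₂ = C_in[1 − (τ₁ e^(−t/τ₁) − τ₂ e^(−t/τ₂))/(τ₁ − τ₂)].
At t = 34.5: e^(−t/τ₁) = 0.21866, e^(−t/τ₂) = 0.31475.
C₂ = 1.93·[1 − (22.693·0.21866 − 29.845·0.31475)/(-7.1517)] = 1.93·0.38031 = 0.73400 g/L.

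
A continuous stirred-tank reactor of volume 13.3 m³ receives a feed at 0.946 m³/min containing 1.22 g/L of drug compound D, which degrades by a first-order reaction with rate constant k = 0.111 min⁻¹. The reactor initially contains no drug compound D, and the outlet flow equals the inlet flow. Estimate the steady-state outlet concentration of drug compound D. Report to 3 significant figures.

V dC/dt = Q(C_in − C) − k V C.
At steady state: 0 = Q C_in − (Q + kV) C_ss, so C_ss = Q C_in/(Q + kV).
C_ss = 0.946·1.22/(0.946 + 0.111·13.3) = 1.1541/2.4223 = 0.47646 g/L.

0.476 g/L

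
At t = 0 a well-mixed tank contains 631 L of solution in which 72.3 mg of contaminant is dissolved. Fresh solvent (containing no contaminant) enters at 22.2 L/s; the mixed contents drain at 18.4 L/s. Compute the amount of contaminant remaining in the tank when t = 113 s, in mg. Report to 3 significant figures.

Total volume: dV/dt = Q_in − Q_out = 3.8000 L/s, so V(t) = 631 + 3.8000 t and V(113) = 1060.4 L.
Species balance (pure solvent in): dm/dt = −Q_out · m/V(t).
dm/m = −Q_out dt/(V₀ + 3.8000 t); integrating gives ln(m/m₀) = −(Q_out/(Q_in−Q_out)) ln(V/V₀).
m = m₀ (V₀/V)^(Q_out/(Q_in−Q_out)) = 72.3 × (631/1060.4)^(4.8421) = 5.8551 mg.

5.86 mg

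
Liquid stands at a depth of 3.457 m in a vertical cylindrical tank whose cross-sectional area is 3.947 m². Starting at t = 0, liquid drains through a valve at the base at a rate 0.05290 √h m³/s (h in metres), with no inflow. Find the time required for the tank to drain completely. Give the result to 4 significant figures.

With no inflow, A dh/dt = −0.05290 √h.
Separate and integrate: 2(√h − √h₀) = −(0.05290/A) t.
Tank is empty when √h = 0: t_empty = 2A√h₀/0.05290.
t_empty = 2·3.947·√3.457/0.05290 = 7.89400·1.85930/0.05290 = 277.454 s.

277.5 s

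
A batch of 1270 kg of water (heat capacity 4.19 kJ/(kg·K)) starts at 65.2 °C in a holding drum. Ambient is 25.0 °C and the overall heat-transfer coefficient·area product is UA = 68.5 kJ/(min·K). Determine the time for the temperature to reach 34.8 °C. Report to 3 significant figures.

M c_p dT/dt = −UA(T − T_amb).
τ = M c_p/UA = 77.683 min; T_ss = T_amb = 25.000 °C.
T(t) = T_ss + (T₀ − T_ss)e^(−t/τ); set T = 34.8:
t = −τ ln[(T − T_ss)/(T₀ − T_ss)] = −77.683 · ln(0.24378) = 109.65 min.

110 min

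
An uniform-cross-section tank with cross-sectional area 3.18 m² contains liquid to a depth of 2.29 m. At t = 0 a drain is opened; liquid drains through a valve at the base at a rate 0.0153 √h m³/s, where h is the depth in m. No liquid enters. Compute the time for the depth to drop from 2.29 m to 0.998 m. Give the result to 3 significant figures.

214 s

A dh/dt = −Q_out = −0.0153 √h.
This is separable: 2 d(√h)/dt = −0.0153/A, so √h = √h₀ − (0.0153/(2A)) t.
t = 2A(√h₀ − √h)/0.0153 = 2·3.18·(√2.29 − √0.998)/0.0153
  = 6.3600 × (1.5133 − 0.99900) / 0.0153 = 213.78 s.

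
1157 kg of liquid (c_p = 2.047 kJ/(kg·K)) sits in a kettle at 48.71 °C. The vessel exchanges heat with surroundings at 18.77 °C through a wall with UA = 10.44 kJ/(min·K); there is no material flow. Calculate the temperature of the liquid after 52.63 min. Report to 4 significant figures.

42.51 °C

First-law balance (no shaft work): M c_p dT/dt = −UA(T − T_amb).
dT/dt = (T_ss − T)/τ with T_ss = T_amb = 18.7700 °C, τ = M c_p/UA = 1157·2.047/10.44 = 226.856 min.
Integrating: T(t) = T_ss + (T₀ − T_ss) e^(−t/τ).
T(52.63) = 18.7700 + (29.9400)·0.792948 = 42.5109 °C.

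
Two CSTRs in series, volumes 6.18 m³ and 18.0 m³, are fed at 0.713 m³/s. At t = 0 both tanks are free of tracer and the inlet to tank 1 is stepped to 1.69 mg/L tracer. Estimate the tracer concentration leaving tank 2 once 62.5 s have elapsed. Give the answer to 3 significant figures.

Species balance on tank i: dCᵢ/dt = (Cᵢ₋₁ − Cᵢ)/τᵢ with τᵢ = Vᵢ/Q.
τ₁ = 6.18/0.713 = 8.6676 s; τ₂ = 18.0/0.713 = 25.245 s.
Solving the cascade with C₁(0)=C₂(0)=0 gives C₂(t) = C_in[1 − (τ₁ e^(−t/τ₁) − τ₂ e^(−t/τ₂))/(τ₁ − τ₂)].
At t = 62.5: e^(−t/τ₁) = 0.00073860, e^(−t/τ₂) = 0.084105.
C₂ = 1.69·[1 − (8.6676·0.00073860 − 25.245·0.084105)/(-16.578)] = 1.69·0.87231 = 1.4742 mg/L.

1.47 mg/L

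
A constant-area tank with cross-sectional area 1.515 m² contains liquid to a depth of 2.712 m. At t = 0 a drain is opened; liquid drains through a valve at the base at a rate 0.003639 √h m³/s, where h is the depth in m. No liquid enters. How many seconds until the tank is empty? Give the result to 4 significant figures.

A dh/dt = −Q_out = −0.003639 √h.
∫ h^(−1/2) dh = −(0.003639/A) ∫ dt, giving 2√h = 2√h₀ − (0.003639/A) t.
Set h = 0: 2√h₀ = (0.003639/A) t_empty ⇒ t_empty = 2A√h₀/0.003639.
t_empty = 2·1.515·√2.712/0.003639 = 3.03000·1.64682/0.003639 = 1371.21 s.

1371 s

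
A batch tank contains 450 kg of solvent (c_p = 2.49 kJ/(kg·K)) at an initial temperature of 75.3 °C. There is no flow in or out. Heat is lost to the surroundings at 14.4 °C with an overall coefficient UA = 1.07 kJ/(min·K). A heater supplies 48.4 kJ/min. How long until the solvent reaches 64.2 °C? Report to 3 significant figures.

Lumped-capacitance energy balance: M c_p dT/dt = UA(T_amb − T) + Q̇.
τ = M c_p/UA = 1047.2 min; T_ss = T_amb + Q̇/UA = 14.4 + 48.4/1.07 = 59.634 °C.
T(t) = T_ss + (T₀ − T_ss)e^(−t/τ); set T = 64.2:
t = −τ ln[(T − T_ss)/(T₀ − T_ss)] = −1047.2 · ln(0.29148) = 1291.0 min.

1290 min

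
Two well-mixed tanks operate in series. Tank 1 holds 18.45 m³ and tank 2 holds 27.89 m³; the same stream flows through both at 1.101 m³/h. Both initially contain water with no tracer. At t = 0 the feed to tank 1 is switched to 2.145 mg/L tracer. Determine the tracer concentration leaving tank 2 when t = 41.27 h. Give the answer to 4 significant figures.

Each tank obeys Vᵢ dCᵢ/dt = Q(Cᵢ₋₁ − Cᵢ), so τᵢ = Vᵢ/Q.
τ₁ = 18.45/1.101 = 16.7575 h; τ₂ = 27.89/1.101 = 25.3315 h.
Solving the cascade with C₁(0)=C₂(0)=0 gives C₂(t) = C_in[1 − (τ₁ e^(−t/τ₁) − τ₂ e^(−t/τ₂))/(τ₁ − τ₂)].
At t = 41.27: e^(−t/τ₁) = 0.0851979, e^(−t/τ₂) = 0.196087.
C₂ = 2.145·[1 − (16.7575·0.0851979 − 25.3315·0.196087)/(-8.57402)] = 2.145·0.587185 = 1.25951 mg/L.

1.260 mg/L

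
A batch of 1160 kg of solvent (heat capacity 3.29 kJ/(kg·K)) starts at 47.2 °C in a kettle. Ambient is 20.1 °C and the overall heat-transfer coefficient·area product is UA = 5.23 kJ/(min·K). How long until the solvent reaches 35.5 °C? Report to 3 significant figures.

M c_p dT/dt = −UA(T − T_amb).
τ = M c_p/UA = 729.71 min; T_ss = T_amb = 20.100 °C.
T(t) = T_ss + (T₀ − T_ss)e^(−t/τ); set T = 35.5:
t = −τ ln[(T − T_ss)/(T₀ − T_ss)] = −729.71 · ln(0.56827) = 412.41 min.

412 min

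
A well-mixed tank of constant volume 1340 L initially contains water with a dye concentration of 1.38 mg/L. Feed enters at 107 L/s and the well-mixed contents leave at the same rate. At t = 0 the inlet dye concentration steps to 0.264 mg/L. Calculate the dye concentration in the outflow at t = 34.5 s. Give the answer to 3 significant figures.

0.335 mg/L

Transient balance on the dissolved component: V dC/dt = Q(C_in − C).
Rewrite as dC/dt + C/τ = C_in/τ, τ = V/Q = 12.523 s.
This is linear first-order; C(t) = C_in + (C₀ − C_in) e^(−t/τ).
C(34.5) = 0.264 + (1.38 − 0.264)·e^(−34.5/12.523) = 0.264 + (1.1160)·0.063619 = 0.33500 mg/L.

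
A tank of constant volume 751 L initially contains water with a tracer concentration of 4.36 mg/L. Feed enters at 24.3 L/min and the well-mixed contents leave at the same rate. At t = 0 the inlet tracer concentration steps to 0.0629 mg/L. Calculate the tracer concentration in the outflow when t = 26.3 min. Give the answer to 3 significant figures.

1.90 mg/L

Mass balance on the solute (V constant): V dC/dt = Q(C_in − C).
So dC/dt = (C_in − C)/τ with τ = V/Q = 751/24.3 = 30.905 min.
Solution: C(t) = C_in + (C₀ − C_in) e^(−t/τ).
C(26.3) = 0.0629 + (4.36 − 0.0629)·e^(−26.3/30.905) = 0.0629 + (4.2971)·0.42699 = 1.8977 mg/L.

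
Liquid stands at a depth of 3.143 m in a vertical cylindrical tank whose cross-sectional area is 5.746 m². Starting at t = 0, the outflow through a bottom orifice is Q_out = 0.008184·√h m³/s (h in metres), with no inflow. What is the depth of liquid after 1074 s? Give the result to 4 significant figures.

1.016 m

A dh/dt = −Q_out = −0.008184 √h.
∫ h^(−1/2) dh = −(0.008184/A) ∫ dt, giving 2√h = 2√h₀ − (0.008184/A) t.
√h = √3.143 − 0.008184·1074/(2·5.746) = 1.77285 − 0.764847 = 1.00800.
h = 1.00800² = 1.01607 m.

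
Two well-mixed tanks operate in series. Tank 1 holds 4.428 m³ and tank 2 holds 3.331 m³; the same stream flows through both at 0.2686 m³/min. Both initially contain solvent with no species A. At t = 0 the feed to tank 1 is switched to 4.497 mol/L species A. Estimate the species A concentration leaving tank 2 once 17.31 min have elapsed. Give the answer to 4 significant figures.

1.526 mol/L

Each tank obeys Vᵢ dCᵢ/dt = Q(Cᵢ₋₁ − Cᵢ), so τᵢ = Vᵢ/Q.
τ₁ = 4.428/0.2686 = 16.4855 min; τ₂ = 3.331/0.2686 = 12.4013 min.
Tank 1: C₁ = C_in(1 − e^(−t/τ₁)). Tank 2 (τ₁ ≠ τ₂): C₂ = C_in[1 − (τ₁ e^(−t/τ₁) − τ₂ e^(−t/τ₂))/(τ₁ − τ₂)].
At t = 17.31: e^(−t/τ₁) = 0.349933, e^(−t/τ₂) = 0.247631.
C₂ = 4.497·[1 − (16.4855·0.349933 − 12.4013·0.247631)/(4.08414)] = 4.497·0.339432 = 1.52642 mol/L.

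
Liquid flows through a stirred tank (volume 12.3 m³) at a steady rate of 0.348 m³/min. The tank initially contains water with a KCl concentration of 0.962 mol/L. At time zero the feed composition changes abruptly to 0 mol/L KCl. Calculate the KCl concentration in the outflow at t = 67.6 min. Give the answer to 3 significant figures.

Transient balance on the dissolved component: V dC/dt = Q(C_in − C).
So dC/dt = (C_in − C)/τ with τ = V/Q = 12.3/0.348 = 35.345 min.
Integrating: C(t) = C_in + (C₀ − C_in) e^(−t/τ).
C(67.6) = 0 + (0.962 − 0)·e^(−67.6/35.345) = 0 + (0.96200)·0.14770 = 0.14209 mol/L.

0.142 mol/L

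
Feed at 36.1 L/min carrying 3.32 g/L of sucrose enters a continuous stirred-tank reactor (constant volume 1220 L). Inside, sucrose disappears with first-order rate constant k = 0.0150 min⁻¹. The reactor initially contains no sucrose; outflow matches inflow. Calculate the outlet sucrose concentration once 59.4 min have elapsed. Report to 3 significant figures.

Species balance: V dC/dt = Q C_in − Q C − k V C.
This is linear with rate a = Q/V + k = 0.044590 min⁻¹.
C_ss = Q C_in/(Q + kV) = 2.2032 g/L; C(t) = C_ss + (C₀ − C_ss) e^(−a t).
C(59.4) = 2.2032 + (-2.2032)·e^(−0.044590·59.4) = 2.2032 + (-2.2032)·0.070746 = 2.0473 g/L.

2.05 g/L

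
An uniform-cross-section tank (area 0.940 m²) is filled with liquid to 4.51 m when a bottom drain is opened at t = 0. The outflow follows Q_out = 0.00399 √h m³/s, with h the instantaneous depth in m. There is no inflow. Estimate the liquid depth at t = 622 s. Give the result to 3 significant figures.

0.646 m

Volume balance on the tank: A dh/dt = −0.00399 √h.
Separate and integrate: 2(√h − √h₀) = −(0.00399/A) t.
√h = √4.51 − 0.00399·622/(2·0.940) = 2.1237 − 1.3201 = 0.80358.
h = 0.80358² = 0.64574 m.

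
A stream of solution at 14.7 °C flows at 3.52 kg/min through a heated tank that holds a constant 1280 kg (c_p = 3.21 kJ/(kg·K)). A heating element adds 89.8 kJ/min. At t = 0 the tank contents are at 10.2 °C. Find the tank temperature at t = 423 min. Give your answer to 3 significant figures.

M c_p dT/dt = ṁ c_p (T_in − T) + Q̇.
Rearrange: dT/dt = (T_ss − T)/τ with τ = M/ṁ = 363.64 min and T_ss = T_in + Q̇/(ṁ c_p) = 22.647 °C.
Integrating: T(t) = T_ss + (T₀ − T_ss) e^(−t/τ).
T(423) = 22.647 + (-12.447)·e^(−423/363.64) = 22.647 + (-12.447)·0.31247 = 18.758 °C.

18.8 °C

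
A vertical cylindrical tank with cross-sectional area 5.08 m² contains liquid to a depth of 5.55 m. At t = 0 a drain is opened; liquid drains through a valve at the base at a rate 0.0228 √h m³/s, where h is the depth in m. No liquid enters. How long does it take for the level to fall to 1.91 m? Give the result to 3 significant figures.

434 s

With no inflow, A dh/dt = −0.0228 √h.
Separate and integrate: 2(√h − √h₀) = −(0.0228/A) t.
t = 2A(√h₀ − √h)/0.0228 = 2·5.08·(√5.55 − √1.91)/0.0228
  = 10.160 × (2.3558 − 1.3820) / 0.0228 = 433.95 s.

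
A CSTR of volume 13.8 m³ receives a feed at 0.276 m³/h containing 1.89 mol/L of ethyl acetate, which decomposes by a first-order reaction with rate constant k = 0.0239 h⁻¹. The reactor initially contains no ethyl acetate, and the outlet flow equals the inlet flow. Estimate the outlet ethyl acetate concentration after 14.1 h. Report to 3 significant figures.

0.397 mol/L

Species balance: V dC/dt = Q C_in − Q C − k V C.
This is linear with rate a = Q/V + k = 0.043900 h⁻¹.
C_ss = Q C_in/(Q + kV) = 0.86105 mol/L; C(t) = C_ss + (C₀ − C_ss) e^(−a t).
C(14.1) = 0.86105 + (-0.86105)·e^(−0.043900·14.1) = 0.86105 + (-0.86105)·0.53849 = 0.39738 mol/L.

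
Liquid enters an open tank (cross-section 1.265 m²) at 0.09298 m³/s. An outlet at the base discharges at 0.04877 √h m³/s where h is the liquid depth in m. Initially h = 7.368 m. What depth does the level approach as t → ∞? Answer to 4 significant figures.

3.635 m

Volume balance on the tank: A dh/dt = Q_in − 0.04877 √h. At steady state dh/dt = 0:
Q_in = 0.04877 √h_ss ⇒ √h_ss = 0.09298/0.04877 = 1.90650.
h_ss = 1.90650² = 3.63474 m. (Since h₀ = 7.368 m > h_ss, the level will fall toward this value.)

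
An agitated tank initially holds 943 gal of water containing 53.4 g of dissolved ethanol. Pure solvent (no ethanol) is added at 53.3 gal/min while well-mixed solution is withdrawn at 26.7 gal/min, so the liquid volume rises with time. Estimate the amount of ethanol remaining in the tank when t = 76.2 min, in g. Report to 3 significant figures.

Let m(t) be the amount of ethanol. Volume: V(t) = V₀ + (Q_in − Q_out) t = 943 + 26.600 t; V(76.2) = 2969.9 gal.
No ethanol enters, so dm/dt = −Q_out · (m/V).
Separate: dm/m = −Q_out dt/V(t) ⇒ ln(m/m₀) = −(Q_out/(Q_in−Q_out)) ln(V/V₀).
m = m₀ (V₀/V)^(Q_out/(Q_in−Q_out)) = 53.4 × (943/2969.9)^(1.0038) = 16.882 g.

16.9 g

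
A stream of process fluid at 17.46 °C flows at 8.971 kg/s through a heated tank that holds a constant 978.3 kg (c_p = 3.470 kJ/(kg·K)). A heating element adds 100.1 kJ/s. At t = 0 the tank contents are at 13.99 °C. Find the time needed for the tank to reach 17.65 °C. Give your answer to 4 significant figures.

First-law balance (no shaft work): M c_p dT/dt = ṁ c_p (T_in − T) + 100.1.
τ = M/ṁ = 109.051 s; T_ss = T_in + Q̇/(ṁ c_p) = 20.6756 °C.
T(t) = T_ss + (T₀ − T_ss) e^(−t/τ). Set T = 17.65:
e^(−t/τ) = (17.65 − 20.6756)/(13.99 − 20.6756) = 0.452556
t = −109.051 · ln(0.452556) = 86.4608 s.

86.46 s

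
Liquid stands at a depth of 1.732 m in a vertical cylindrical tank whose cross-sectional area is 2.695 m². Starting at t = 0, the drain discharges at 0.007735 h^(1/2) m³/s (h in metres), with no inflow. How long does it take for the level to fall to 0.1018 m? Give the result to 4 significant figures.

Accumulation of liquid (constant cross-section A): A dh/dt = −0.007735 √h.
This is separable: 2 d(√h)/dt = −0.007735/A, so √h = √h₀ − (0.007735/(2A)) t.
t = 2A(√h₀ − √h)/0.007735 = 2·2.695·(√1.732 − √0.1018)/0.007735
  = 5.39000 × (1.31605 − 0.319061) / 0.007735 = 694.738 s.

694.7 s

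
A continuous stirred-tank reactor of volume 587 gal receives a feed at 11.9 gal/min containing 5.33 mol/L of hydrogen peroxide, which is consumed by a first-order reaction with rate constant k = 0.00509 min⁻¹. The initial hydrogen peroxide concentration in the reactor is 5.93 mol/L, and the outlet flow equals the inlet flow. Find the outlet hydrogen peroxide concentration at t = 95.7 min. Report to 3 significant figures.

4.41 mol/L

V dC/dt = Q(C_in − C) − k V C.
dC/dt = (Q/V) C_in − (Q/V + k) C; effective rate a = Q/V + k = 0.020273 + 0.00509 = 0.025363 min⁻¹.
C_ss = Q C_in/(Q + kV) = 4.2603 mol/L; C(t) = C_ss + (C₀ − C_ss) e^(−a t).
C(95.7) = 4.2603 + (1.6697)·e^(−0.025363·95.7) = 4.2603 + (1.6697)·0.088284 = 4.4077 mol/L.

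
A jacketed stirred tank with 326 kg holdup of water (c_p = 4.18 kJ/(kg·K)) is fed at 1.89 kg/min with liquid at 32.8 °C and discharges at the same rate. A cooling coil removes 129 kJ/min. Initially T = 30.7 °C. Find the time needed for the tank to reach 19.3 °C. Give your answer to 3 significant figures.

279 min

Unsteady energy balance on the tank contents: M c_p dT/dt = ṁ c_p (T_in − T) − 129.
τ = M/ṁ = 172.49 min; T_ss = T_in − Q̇/(ṁ c_p) = 16.471 °C.
T(t) = T_ss + (T₀ − T_ss) e^(−t/τ). Set T = 19.3:
e^(−t/τ) = (19.3 − 16.471)/(30.7 − 16.471) = 0.19880
t = −172.49 · ln(0.19880) = 278.64 min.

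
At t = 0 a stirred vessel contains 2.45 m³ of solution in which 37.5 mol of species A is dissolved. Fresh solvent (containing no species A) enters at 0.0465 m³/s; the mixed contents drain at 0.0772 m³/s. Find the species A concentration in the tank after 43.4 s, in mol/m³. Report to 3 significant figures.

4.66 mol/m³

Let m(t) be the amount of species A. Volume: V(t) = V₀ + (Q_in − Q_out) t = 2.45 − 0.030700 t; V(43.4) = 1.1176 m³.
No species A enters, so dm/dt = −Q_out · (m/V).
Separate: dm/m = −Q_out dt/V(t) ⇒ ln(m/m₀) = −(Q_out/(Q_in−Q_out)) ln(V/V₀).
m = m₀ (V₀/V)^(Q_out/(Q_in−Q_out)) = 37.5 × (2.45/1.1176)^(-2.5147) = 5.2102 mol.
C = m/V = 5.2102/1.1176 = 4.6619 mol/m³.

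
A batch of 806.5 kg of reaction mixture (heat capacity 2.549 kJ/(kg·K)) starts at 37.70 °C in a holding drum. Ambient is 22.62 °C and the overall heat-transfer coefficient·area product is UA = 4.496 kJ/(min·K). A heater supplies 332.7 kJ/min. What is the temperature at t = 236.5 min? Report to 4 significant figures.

61.49 °C

M c_p dT/dt = −UA(T − T_amb) + Q̇.
dT/dt = (T_ss − T)/τ with T_ss = T_amb + Q̇/UA = 22.62 + 332.7/4.496 = 96.6191 °C, τ = M c_p/UA = 806.5·2.549/4.496 = 457.244 min.
Integrating: T(t) = T_ss + (T₀ − T_ss) e^(−t/τ).
T(236.5) = 96.6191 + (-58.9191)·0.596170 = 61.4933 °C.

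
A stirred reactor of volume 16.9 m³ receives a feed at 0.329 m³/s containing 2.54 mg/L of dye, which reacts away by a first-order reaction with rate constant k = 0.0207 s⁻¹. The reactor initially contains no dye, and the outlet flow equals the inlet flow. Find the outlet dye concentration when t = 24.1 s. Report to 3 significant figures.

V dC/dt = Q(C_in − C) − k V C.
dC/dt = (Q/V) C_in − (Q/V + k) C; effective rate a = Q/V + k = 0.019467 + 0.0207 = 0.040167 s⁻¹.
C_ss = Q C_in/(Q + kV) = 1.2310 mg/L; C(t) = C_ss + (C₀ − C_ss) e^(−a t).
C(24.1) = 1.2310 + (-1.2310)·e^(−0.040167·24.1) = 1.2310 + (-1.2310)·0.37983 = 0.76345 mg/L.

0.763 mg/L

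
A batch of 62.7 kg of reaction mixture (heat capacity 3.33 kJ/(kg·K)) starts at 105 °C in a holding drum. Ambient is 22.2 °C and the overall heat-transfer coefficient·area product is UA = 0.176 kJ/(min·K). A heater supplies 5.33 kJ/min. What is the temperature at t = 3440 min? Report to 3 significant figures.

55.4 °C

Lumped-capacitance energy balance: M c_p dT/dt = UA(T_amb − T) + Q̇.
dT/dt = (T_ss − T)/τ with T_ss = T_amb + Q̇/UA = 22.2 + 5.33/0.176 = 52.484 °C, τ = M c_p/UA = 62.7·3.33/0.176 = 1186.3 min.
T approaches T_ss exponentially: T(t) = T_ss + (T₀ − T_ss) e^(−t/τ).
T(3440) = 52.484 + (52.516)·0.055037 = 55.374 °C.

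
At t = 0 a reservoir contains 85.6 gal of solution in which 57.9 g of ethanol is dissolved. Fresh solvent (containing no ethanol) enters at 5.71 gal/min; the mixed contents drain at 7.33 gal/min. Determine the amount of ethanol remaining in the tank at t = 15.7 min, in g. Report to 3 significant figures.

Total volume: dV/dt = Q_in − Q_out = -1.6200 gal/min, so V(t) = 85.6 − 1.6200 t and V(15.7) = 60.166 gal.
No ethanol enters, so dm/dt = −Q_out · (m/V).
dm/m = −Q_out dt/(V₀ − 1.6200 t); integrating gives ln(m/m₀) = −(Q_out/(Q_in−Q_out)) ln(V/V₀).
m = m₀ (V₀/V)^(Q_out/(Q_in−Q_out)) = 57.9 × (85.6/60.166)^(-4.5247) = 11.745 g.

11.7 g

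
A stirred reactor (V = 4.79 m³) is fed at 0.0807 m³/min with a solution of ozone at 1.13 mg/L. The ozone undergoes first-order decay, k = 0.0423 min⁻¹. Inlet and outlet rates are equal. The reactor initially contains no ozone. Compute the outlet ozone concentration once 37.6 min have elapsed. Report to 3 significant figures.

0.287 mg/L

V dC/dt = Q(C_in − C) − k V C.
dC/dt = (Q/V) C_in − (Q/V + k) C; effective rate a = Q/V + k = 0.016848 + 0.0423 = 0.059148 min⁻¹.
C_ss = Q C_in/(Q + kV) = 0.32187 mg/L; C(t) = C_ss + (C₀ − C_ss) e^(−a t).
C(37.6) = 0.32187 + (-0.32187)·e^(−0.059148·37.6) = 0.32187 + (-0.32187)·0.10818 = 0.28705 mg/L.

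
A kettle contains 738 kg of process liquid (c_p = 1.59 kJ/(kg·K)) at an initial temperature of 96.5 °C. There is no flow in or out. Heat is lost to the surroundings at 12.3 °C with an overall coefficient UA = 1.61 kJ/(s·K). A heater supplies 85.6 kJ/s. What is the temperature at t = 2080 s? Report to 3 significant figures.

67.3 °C

Lumped-capacitance energy balance: M c_p dT/dt = UA(T_amb − T) + Q̇.
dT/dt = (T_ss − T)/τ with T_ss = T_amb + Q̇/UA = 12.3 + 85.6/1.61 = 65.468 °C, τ = M c_p/UA = 738·1.59/1.61 = 728.83 s.
Integrating: T(t) = T_ss + (T₀ − T_ss) e^(−t/τ).
T(2080) = 65.468 + (31.032)·0.057620 = 67.256 °C.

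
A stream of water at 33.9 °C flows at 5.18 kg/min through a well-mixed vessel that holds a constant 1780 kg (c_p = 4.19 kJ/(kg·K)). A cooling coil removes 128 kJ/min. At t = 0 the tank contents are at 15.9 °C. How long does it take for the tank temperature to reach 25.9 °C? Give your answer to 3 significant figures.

M c_p dT/dt = ṁ c_p (T_in − T) − Q̇.
τ = M/ṁ = 343.63 min; T_ss = T_in − Q̇/(ṁ c_p) = 28.003 °C.
T(t) = T_ss + (T₀ − T_ss) e^(−t/τ). Set T = 25.9:
e^(−t/τ) = (25.9 − 28.003)/(15.9 − 28.003) = 0.17373
t = −343.63 · ln(0.17373) = 601.45 min.

601 min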